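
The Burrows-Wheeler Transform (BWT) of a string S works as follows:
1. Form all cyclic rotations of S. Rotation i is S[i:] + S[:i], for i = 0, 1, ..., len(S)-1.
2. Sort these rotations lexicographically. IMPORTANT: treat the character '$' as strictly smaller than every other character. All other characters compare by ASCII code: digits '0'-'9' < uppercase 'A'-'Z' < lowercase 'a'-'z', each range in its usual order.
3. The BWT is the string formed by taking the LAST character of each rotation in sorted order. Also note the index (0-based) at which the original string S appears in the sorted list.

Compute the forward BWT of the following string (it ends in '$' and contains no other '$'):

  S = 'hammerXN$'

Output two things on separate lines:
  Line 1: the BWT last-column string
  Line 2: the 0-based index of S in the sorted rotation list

All 9 rotations (rotation i = S[i:]+S[:i]):
  rot[0] = hammerXN$
  rot[1] = ammerXN$h
  rot[2] = mmerXN$ha
  rot[3] = merXN$ham
  rot[4] = erXN$hamm
  rot[5] = rXN$hamme
  rot[6] = XN$hammer
  rot[7] = N$hammerX
  rot[8] = $hammerXN
Sorted (with $ < everything):
  sorted[0] = $hammerXN  (last char: 'N')
  sorted[1] = N$hammerX  (last char: 'X')
  sorted[2] = XN$hammer  (last char: 'r')
  sorted[3] = ammerXN$h  (last char: 'h')
  sorted[4] = erXN$hamm  (last char: 'm')
  sorted[5] = hammerXN$  (last char: '$')
  sorted[6] = merXN$ham  (last char: 'm')
  sorted[7] = mmerXN$ha  (last char: 'a')
  sorted[8] = rXN$hamme  (last char: 'e')
Last column: NXrhm$mae
Original string S is at sorted index 5

Answer: NXrhm$mae
5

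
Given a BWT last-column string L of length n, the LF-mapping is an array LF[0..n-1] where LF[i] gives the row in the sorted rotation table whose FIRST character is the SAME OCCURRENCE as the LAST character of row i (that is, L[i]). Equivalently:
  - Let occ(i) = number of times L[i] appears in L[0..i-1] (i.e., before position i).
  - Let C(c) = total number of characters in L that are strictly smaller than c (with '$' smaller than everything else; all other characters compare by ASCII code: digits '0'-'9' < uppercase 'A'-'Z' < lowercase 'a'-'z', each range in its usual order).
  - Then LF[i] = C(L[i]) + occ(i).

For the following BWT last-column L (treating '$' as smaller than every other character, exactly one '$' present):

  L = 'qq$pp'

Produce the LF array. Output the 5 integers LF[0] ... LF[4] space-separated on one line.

Char counts: '$':1, 'p':2, 'q':2
C (first-col start): C('$')=0, C('p')=1, C('q')=3
L[0]='q': occ=0, LF[0]=C('q')+0=3+0=3
L[1]='q': occ=1, LF[1]=C('q')+1=3+1=4
L[2]='$': occ=0, LF[2]=C('$')+0=0+0=0
L[3]='p': occ=0, LF[3]=C('p')+0=1+0=1
L[4]='p': occ=1, LF[4]=C('p')+1=1+1=2

Answer: 3 4 0 1 2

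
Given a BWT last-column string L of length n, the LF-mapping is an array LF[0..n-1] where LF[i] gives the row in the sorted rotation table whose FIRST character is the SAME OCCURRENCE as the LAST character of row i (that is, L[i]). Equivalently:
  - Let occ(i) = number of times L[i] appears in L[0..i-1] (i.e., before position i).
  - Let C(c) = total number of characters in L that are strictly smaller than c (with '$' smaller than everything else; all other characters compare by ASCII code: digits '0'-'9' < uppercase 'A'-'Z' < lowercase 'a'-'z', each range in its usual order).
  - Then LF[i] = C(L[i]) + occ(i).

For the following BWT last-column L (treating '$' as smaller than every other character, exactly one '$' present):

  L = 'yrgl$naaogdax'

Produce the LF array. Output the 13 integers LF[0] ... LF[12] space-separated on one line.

Answer: 12 10 5 7 0 8 1 2 9 6 4 3 11

Derivation:
Char counts: '$':1, 'a':3, 'd':1, 'g':2, 'l':1, 'n':1, 'o':1, 'r':1, 'x':1, 'y':1
C (first-col start): C('$')=0, C('a')=1, C('d')=4, C('g')=5, C('l')=7, C('n')=8, C('o')=9, C('r')=10, C('x')=11, C('y')=12
L[0]='y': occ=0, LF[0]=C('y')+0=12+0=12
L[1]='r': occ=0, LF[1]=C('r')+0=10+0=10
L[2]='g': occ=0, LF[2]=C('g')+0=5+0=5
L[3]='l': occ=0, LF[3]=C('l')+0=7+0=7
L[4]='$': occ=0, LF[4]=C('$')+0=0+0=0
L[5]='n': occ=0, LF[5]=C('n')+0=8+0=8
L[6]='a': occ=0, LF[6]=C('a')+0=1+0=1
L[7]='a': occ=1, LF[7]=C('a')+1=1+1=2
L[8]='o': occ=0, LF[8]=C('o')+0=9+0=9
L[9]='g': occ=1, LF[9]=C('g')+1=5+1=6
L[10]='d': occ=0, LF[10]=C('d')+0=4+0=4
L[11]='a': occ=2, LF[11]=C('a')+2=1+2=3
L[12]='x': occ=0, LF[12]=C('x')+0=11+0=11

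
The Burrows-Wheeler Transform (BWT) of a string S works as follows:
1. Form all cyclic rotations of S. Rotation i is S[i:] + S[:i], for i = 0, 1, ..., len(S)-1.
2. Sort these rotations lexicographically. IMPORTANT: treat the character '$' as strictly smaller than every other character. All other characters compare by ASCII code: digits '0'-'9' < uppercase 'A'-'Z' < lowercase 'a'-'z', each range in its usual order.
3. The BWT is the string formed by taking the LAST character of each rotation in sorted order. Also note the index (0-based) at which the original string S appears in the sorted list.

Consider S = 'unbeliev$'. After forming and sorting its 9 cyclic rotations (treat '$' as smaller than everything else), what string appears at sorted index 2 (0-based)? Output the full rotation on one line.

All 9 rotations (rotation i = S[i:]+S[:i]):
  rot[0] = unbeliev$
  rot[1] = nbeliev$u
  rot[2] = believ$un
  rot[3] = eliev$unb
  rot[4] = liev$unbe
  rot[5] = iev$unbel
  rot[6] = ev$unbeli
  rot[7] = v$unbelie
  rot[8] = $unbeliev
Sorted (with $ < everything):
  sorted[0] = $unbeliev
  sorted[1] = believ$un
  sorted[2] = eliev$unb
  sorted[3] = ev$unbeli
  sorted[4] = iev$unbel
  sorted[5] = liev$unbe
  sorted[6] = nbeliev$u
  sorted[7] = unbeliev$
  sorted[8] = v$unbelie
sorted[2] = eliev$unb

Answer: eliev$unb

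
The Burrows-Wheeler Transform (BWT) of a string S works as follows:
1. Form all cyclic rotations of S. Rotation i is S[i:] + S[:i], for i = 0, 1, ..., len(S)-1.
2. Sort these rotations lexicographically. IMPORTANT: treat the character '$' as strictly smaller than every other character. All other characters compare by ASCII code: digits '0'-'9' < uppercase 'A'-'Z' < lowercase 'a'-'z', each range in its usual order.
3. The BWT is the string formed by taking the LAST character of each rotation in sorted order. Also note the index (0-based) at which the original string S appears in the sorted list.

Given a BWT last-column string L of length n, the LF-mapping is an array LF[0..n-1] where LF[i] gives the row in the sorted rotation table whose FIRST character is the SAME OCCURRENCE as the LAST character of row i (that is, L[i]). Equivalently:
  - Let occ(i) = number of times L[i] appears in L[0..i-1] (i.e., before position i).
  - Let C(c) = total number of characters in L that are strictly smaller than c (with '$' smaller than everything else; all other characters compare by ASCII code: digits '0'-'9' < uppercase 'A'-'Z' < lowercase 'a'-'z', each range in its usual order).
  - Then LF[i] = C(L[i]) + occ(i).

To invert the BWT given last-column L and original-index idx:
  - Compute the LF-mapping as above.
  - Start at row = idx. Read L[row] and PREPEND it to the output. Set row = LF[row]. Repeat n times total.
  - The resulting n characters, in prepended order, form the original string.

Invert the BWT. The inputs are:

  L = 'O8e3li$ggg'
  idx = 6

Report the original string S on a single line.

Answer: giggle83O$

Derivation:
LF mapping: 3 2 4 1 9 8 0 5 6 7
Walk LF starting at row 6, prepending L[row]:
  step 1: row=6, L[6]='$', prepend. Next row=LF[6]=0
  step 2: row=0, L[0]='O', prepend. Next row=LF[0]=3
  step 3: row=3, L[3]='3', prepend. Next row=LF[3]=1
  step 4: row=1, L[1]='8', prepend. Next row=LF[1]=2
  step 5: row=2, L[2]='e', prepend. Next row=LF[2]=4
  step 6: row=4, L[4]='l', prepend. Next row=LF[4]=9
  step 7: row=9, L[9]='g', prepend. Next row=LF[9]=7
  step 8: row=7, L[7]='g', prepend. Next row=LF[7]=5
  step 9: row=5, L[5]='i', prepend. Next row=LF[5]=8
  step 10: row=8, L[8]='g', prepend. Next row=LF[8]=6
Reversed output: giggle83O$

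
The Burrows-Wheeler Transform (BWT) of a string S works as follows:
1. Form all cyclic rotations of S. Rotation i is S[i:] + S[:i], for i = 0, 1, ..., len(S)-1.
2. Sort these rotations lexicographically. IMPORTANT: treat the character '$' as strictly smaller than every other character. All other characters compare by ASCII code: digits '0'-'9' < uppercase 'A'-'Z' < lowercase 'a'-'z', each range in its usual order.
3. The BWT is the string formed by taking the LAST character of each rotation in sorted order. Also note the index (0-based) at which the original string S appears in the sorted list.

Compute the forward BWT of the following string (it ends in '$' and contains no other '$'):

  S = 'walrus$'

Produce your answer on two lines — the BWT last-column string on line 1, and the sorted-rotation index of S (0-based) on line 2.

Answer: swalur$
6

Derivation:
All 7 rotations (rotation i = S[i:]+S[:i]):
  rot[0] = walrus$
  rot[1] = alrus$w
  rot[2] = lrus$wa
  rot[3] = rus$wal
  rot[4] = us$walr
  rot[5] = s$walru
  rot[6] = $walrus
Sorted (with $ < everything):
  sorted[0] = $walrus  (last char: 's')
  sorted[1] = alrus$w  (last char: 'w')
  sorted[2] = lrus$wa  (last char: 'a')
  sorted[3] = rus$wal  (last char: 'l')
  sorted[4] = s$walru  (last char: 'u')
  sorted[5] = us$walr  (last char: 'r')
  sorted[6] = walrus$  (last char: '$')
Last column: swalur$
Original string S is at sorted index 6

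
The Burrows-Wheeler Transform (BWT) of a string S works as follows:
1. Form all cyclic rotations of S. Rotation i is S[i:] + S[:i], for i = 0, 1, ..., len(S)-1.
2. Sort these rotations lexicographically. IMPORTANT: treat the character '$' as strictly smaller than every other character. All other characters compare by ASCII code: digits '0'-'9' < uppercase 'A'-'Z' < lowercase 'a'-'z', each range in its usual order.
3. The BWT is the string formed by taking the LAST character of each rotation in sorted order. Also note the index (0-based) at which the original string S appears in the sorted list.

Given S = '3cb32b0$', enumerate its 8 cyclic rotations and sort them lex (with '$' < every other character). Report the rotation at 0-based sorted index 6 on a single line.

All 8 rotations (rotation i = S[i:]+S[:i]):
  rot[0] = 3cb32b0$
  rot[1] = cb32b0$3
  rot[2] = b32b0$3c
  rot[3] = 32b0$3cb
  rot[4] = 2b0$3cb3
  rot[5] = b0$3cb32
  rot[6] = 0$3cb32b
  rot[7] = $3cb32b0
Sorted (with $ < everything):
  sorted[0] = $3cb32b0
  sorted[1] = 0$3cb32b
  sorted[2] = 2b0$3cb3
  sorted[3] = 32b0$3cb
  sorted[4] = 3cb32b0$
  sorted[5] = b0$3cb32
  sorted[6] = b32b0$3c
  sorted[7] = cb32b0$3
sorted[6] = b32b0$3c

Answer: b32b0$3c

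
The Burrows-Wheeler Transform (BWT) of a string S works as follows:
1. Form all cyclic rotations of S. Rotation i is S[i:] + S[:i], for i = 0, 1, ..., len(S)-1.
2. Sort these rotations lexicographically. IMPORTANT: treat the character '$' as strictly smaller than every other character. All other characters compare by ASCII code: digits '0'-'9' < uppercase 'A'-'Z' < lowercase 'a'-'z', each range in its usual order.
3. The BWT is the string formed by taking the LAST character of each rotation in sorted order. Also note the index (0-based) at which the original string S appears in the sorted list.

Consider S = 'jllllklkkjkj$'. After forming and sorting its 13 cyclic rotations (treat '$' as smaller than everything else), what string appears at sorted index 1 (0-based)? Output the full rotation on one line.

Answer: j$jllllklkkjk

Derivation:
All 13 rotations (rotation i = S[i:]+S[:i]):
  rot[0] = jllllklkkjkj$
  rot[1] = llllklkkjkj$j
  rot[2] = lllklkkjkj$jl
  rot[3] = llklkkjkj$jll
  rot[4] = lklkkjkj$jlll
  rot[5] = klkkjkj$jllll
  rot[6] = lkkjkj$jllllk
  rot[7] = kkjkj$jllllkl
  rot[8] = kjkj$jllllklk
  rot[9] = jkj$jllllklkk
  rot[10] = kj$jllllklkkj
  rot[11] = j$jllllklkkjk
  rot[12] = $jllllklkkjkj
Sorted (with $ < everything):
  sorted[0] = $jllllklkkjkj
  sorted[1] = j$jllllklkkjk
  sorted[2] = jkj$jllllklkk
  sorted[3] = jllllklkkjkj$
  sorted[4] = kj$jllllklkkj
  sorted[5] = kjkj$jllllklk
  sorted[6] = kkjkj$jllllkl
  sorted[7] = klkkjkj$jllll
  sorted[8] = lkkjkj$jllllk
  sorted[9] = lklkkjkj$jlll
  sorted[10] = llklkkjkj$jll
  sorted[11] = lllklkkjkj$jl
  sorted[12] = llllklkkjkj$j
sorted[1] = j$jllllklkkjk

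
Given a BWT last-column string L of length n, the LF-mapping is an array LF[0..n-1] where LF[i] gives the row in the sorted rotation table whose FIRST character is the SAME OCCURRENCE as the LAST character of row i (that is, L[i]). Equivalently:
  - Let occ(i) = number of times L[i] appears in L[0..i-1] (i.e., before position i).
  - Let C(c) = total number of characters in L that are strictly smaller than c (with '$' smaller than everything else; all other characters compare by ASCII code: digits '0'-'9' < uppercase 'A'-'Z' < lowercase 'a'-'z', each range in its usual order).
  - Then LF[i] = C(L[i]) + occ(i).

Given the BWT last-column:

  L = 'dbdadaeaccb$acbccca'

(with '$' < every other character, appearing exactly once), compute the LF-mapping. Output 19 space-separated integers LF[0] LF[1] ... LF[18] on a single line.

Char counts: '$':1, 'a':5, 'b':3, 'c':6, 'd':3, 'e':1
C (first-col start): C('$')=0, C('a')=1, C('b')=6, C('c')=9, C('d')=15, C('e')=18
L[0]='d': occ=0, LF[0]=C('d')+0=15+0=15
L[1]='b': occ=0, LF[1]=C('b')+0=6+0=6
L[2]='d': occ=1, LF[2]=C('d')+1=15+1=16
L[3]='a': occ=0, LF[3]=C('a')+0=1+0=1
L[4]='d': occ=2, LF[4]=C('d')+2=15+2=17
L[5]='a': occ=1, LF[5]=C('a')+1=1+1=2
L[6]='e': occ=0, LF[6]=C('e')+0=18+0=18
L[7]='a': occ=2, LF[7]=C('a')+2=1+2=3
L[8]='c': occ=0, LF[8]=C('c')+0=9+0=9
L[9]='c': occ=1, LF[9]=C('c')+1=9+1=10
L[10]='b': occ=1, LF[10]=C('b')+1=6+1=7
L[11]='$': occ=0, LF[11]=C('$')+0=0+0=0
L[12]='a': occ=3, LF[12]=C('a')+3=1+3=4
L[13]='c': occ=2, LF[13]=C('c')+2=9+2=11
L[14]='b': occ=2, LF[14]=C('b')+2=6+2=8
L[15]='c': occ=3, LF[15]=C('c')+3=9+3=12
L[16]='c': occ=4, LF[16]=C('c')+4=9+4=13
L[17]='c': occ=5, LF[17]=C('c')+5=9+5=14
L[18]='a': occ=4, LF[18]=C('a')+4=1+4=5

Answer: 15 6 16 1 17 2 18 3 9 10 7 0 4 11 8 12 13 14 5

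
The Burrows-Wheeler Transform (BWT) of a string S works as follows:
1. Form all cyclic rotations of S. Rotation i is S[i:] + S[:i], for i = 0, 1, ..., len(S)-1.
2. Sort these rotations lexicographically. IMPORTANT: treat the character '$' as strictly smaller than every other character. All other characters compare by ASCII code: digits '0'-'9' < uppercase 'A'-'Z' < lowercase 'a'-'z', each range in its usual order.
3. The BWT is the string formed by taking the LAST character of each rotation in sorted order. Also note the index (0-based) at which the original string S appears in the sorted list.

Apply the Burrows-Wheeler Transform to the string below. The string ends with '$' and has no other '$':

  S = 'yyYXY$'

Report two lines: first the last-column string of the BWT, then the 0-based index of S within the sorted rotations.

All 6 rotations (rotation i = S[i:]+S[:i]):
  rot[0] = yyYXY$
  rot[1] = yYXY$y
  rot[2] = YXY$yy
  rot[3] = XY$yyY
  rot[4] = Y$yyYX
  rot[5] = $yyYXY
Sorted (with $ < everything):
  sorted[0] = $yyYXY  (last char: 'Y')
  sorted[1] = XY$yyY  (last char: 'Y')
  sorted[2] = Y$yyYX  (last char: 'X')
  sorted[3] = YXY$yy  (last char: 'y')
  sorted[4] = yYXY$y  (last char: 'y')
  sorted[5] = yyYXY$  (last char: '$')
Last column: YYXyy$
Original string S is at sorted index 5

Answer: YYXyy$
5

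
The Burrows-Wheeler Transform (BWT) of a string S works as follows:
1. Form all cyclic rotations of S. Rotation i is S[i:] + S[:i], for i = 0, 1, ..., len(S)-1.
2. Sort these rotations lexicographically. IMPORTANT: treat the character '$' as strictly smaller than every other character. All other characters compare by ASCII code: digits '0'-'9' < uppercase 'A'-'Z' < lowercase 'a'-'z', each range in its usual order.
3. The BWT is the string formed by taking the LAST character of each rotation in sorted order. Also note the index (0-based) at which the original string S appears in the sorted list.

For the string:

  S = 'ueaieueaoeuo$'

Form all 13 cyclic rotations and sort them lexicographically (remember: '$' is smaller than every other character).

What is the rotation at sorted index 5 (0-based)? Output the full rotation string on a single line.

Answer: eueaoeuo$ueai

Derivation:
All 13 rotations (rotation i = S[i:]+S[:i]):
  rot[0] = ueaieueaoeuo$
  rot[1] = eaieueaoeuo$u
  rot[2] = aieueaoeuo$ue
  rot[3] = ieueaoeuo$uea
  rot[4] = eueaoeuo$ueai
  rot[5] = ueaoeuo$ueaie
  rot[6] = eaoeuo$ueaieu
  rot[7] = aoeuo$ueaieue
  rot[8] = oeuo$ueaieuea
  rot[9] = euo$ueaieueao
  rot[10] = uo$ueaieueaoe
  rot[11] = o$ueaieueaoeu
  rot[12] = $ueaieueaoeuo
Sorted (with $ < everything):
  sorted[0] = $ueaieueaoeuo
  sorted[1] = aieueaoeuo$ue
  sorted[2] = aoeuo$ueaieue
  sorted[3] = eaieueaoeuo$u
  sorted[4] = eaoeuo$ueaieu
  sorted[5] = eueaoeuo$ueai
  sorted[6] = euo$ueaieueao
  sorted[7] = ieueaoeuo$uea
  sorted[8] = o$ueaieueaoeu
  sorted[9] = oeuo$ueaieuea
  sorted[10] = ueaieueaoeuo$
  sorted[11] = ueaoeuo$ueaie
  sorted[12] = uo$ueaieueaoe
sorted[5] = eueaoeuo$ueai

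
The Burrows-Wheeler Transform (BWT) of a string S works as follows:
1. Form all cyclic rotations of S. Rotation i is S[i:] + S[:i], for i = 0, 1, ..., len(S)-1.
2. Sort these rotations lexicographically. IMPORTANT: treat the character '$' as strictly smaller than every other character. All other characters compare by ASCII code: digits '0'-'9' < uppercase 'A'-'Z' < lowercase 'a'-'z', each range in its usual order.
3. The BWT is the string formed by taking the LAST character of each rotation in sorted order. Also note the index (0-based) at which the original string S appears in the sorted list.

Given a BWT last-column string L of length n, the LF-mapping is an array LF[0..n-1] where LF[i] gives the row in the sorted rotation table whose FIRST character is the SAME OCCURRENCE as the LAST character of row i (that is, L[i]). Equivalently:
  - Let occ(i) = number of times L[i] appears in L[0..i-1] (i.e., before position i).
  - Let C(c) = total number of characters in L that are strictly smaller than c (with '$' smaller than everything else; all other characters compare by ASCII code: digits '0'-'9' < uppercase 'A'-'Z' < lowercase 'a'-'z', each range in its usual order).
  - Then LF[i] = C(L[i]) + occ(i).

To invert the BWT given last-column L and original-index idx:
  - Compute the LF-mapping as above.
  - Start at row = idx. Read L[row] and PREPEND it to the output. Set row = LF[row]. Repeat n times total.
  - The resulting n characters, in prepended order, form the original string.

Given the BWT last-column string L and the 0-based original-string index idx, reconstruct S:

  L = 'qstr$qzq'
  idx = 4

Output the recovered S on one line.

LF mapping: 1 5 6 4 0 2 7 3
Walk LF starting at row 4, prepending L[row]:
  step 1: row=4, L[4]='$', prepend. Next row=LF[4]=0
  step 2: row=0, L[0]='q', prepend. Next row=LF[0]=1
  step 3: row=1, L[1]='s', prepend. Next row=LF[1]=5
  step 4: row=5, L[5]='q', prepend. Next row=LF[5]=2
  step 5: row=2, L[2]='t', prepend. Next row=LF[2]=6
  step 6: row=6, L[6]='z', prepend. Next row=LF[6]=7
  step 7: row=7, L[7]='q', prepend. Next row=LF[7]=3
  step 8: row=3, L[3]='r', prepend. Next row=LF[3]=4
Reversed output: rqztqsq$

Answer: rqztqsq$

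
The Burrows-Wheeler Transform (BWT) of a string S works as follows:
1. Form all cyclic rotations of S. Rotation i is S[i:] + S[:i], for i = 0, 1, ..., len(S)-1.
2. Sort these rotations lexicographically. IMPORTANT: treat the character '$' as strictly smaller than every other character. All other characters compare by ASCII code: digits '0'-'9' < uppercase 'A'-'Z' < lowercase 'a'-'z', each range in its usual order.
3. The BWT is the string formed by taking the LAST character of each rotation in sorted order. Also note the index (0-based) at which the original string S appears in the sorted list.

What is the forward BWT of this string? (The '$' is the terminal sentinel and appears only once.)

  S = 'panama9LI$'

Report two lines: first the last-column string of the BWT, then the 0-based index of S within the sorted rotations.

All 10 rotations (rotation i = S[i:]+S[:i]):
  rot[0] = panama9LI$
  rot[1] = anama9LI$p
  rot[2] = nama9LI$pa
  rot[3] = ama9LI$pan
  rot[4] = ma9LI$pana
  rot[5] = a9LI$panam
  rot[6] = 9LI$panama
  rot[7] = LI$panama9
  rot[8] = I$panama9L
  rot[9] = $panama9LI
Sorted (with $ < everything):
  sorted[0] = $panama9LI  (last char: 'I')
  sorted[1] = 9LI$panama  (last char: 'a')
  sorted[2] = I$panama9L  (last char: 'L')
  sorted[3] = LI$panama9  (last char: '9')
  sorted[4] = a9LI$panam  (last char: 'm')
  sorted[5] = ama9LI$pan  (last char: 'n')
  sorted[6] = anama9LI$p  (last char: 'p')
  sorted[7] = ma9LI$pana  (last char: 'a')
  sorted[8] = nama9LI$pa  (last char: 'a')
  sorted[9] = panama9LI$  (last char: '$')
Last column: IaL9mnpaa$
Original string S is at sorted index 9

Answer: IaL9mnpaa$
9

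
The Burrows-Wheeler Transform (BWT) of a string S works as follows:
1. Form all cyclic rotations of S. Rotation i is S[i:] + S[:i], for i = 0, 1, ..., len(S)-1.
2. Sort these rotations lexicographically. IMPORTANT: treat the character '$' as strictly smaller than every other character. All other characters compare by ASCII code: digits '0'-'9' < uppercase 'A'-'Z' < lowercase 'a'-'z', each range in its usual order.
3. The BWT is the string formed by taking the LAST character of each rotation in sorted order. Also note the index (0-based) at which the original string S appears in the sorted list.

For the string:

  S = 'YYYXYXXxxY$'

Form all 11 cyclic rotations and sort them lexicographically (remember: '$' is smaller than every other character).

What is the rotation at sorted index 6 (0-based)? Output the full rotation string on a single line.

Answer: YXYXXxxY$YY

Derivation:
All 11 rotations (rotation i = S[i:]+S[:i]):
  rot[0] = YYYXYXXxxY$
  rot[1] = YYXYXXxxY$Y
  rot[2] = YXYXXxxY$YY
  rot[3] = XYXXxxY$YYY
  rot[4] = YXXxxY$YYYX
  rot[5] = XXxxY$YYYXY
  rot[6] = XxxY$YYYXYX
  rot[7] = xxY$YYYXYXX
  rot[8] = xY$YYYXYXXx
  rot[9] = Y$YYYXYXXxx
  rot[10] = $YYYXYXXxxY
Sorted (with $ < everything):
  sorted[0] = $YYYXYXXxxY
  sorted[1] = XXxxY$YYYXY
  sorted[2] = XYXXxxY$YYY
  sorted[3] = XxxY$YYYXYX
  sorted[4] = Y$YYYXYXXxx
  sorted[5] = YXXxxY$YYYX
  sorted[6] = YXYXXxxY$YY
  sorted[7] = YYXYXXxxY$Y
  sorted[8] = YYYXYXXxxY$
  sorted[9] = xY$YYYXYXXx
  sorted[10] = xxY$YYYXYXX
sorted[6] = YXYXXxxY$YY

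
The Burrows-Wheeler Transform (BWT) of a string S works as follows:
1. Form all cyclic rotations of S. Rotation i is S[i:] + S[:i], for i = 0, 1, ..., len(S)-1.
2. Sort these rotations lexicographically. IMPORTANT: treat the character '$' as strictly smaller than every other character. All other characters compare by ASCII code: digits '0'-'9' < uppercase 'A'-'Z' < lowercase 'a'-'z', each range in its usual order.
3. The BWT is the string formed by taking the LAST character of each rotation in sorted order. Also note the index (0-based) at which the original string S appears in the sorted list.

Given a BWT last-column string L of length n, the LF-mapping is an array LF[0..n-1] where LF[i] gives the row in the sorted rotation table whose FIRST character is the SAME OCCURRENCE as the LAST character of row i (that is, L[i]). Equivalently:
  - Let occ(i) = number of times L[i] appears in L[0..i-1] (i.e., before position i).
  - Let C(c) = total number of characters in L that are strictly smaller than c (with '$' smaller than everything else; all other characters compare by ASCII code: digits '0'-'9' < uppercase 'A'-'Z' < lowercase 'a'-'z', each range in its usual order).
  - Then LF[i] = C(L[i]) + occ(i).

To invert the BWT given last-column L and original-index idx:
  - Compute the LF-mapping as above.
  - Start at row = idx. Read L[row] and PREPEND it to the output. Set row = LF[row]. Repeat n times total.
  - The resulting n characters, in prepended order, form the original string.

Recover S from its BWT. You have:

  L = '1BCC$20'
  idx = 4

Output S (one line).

LF mapping: 2 4 5 6 0 3 1
Walk LF starting at row 4, prepending L[row]:
  step 1: row=4, L[4]='$', prepend. Next row=LF[4]=0
  step 2: row=0, L[0]='1', prepend. Next row=LF[0]=2
  step 3: row=2, L[2]='C', prepend. Next row=LF[2]=5
  step 4: row=5, L[5]='2', prepend. Next row=LF[5]=3
  step 5: row=3, L[3]='C', prepend. Next row=LF[3]=6
  step 6: row=6, L[6]='0', prepend. Next row=LF[6]=1
  step 7: row=1, L[1]='B', prepend. Next row=LF[1]=4
Reversed output: B0C2C1$

Answer: B0C2C1$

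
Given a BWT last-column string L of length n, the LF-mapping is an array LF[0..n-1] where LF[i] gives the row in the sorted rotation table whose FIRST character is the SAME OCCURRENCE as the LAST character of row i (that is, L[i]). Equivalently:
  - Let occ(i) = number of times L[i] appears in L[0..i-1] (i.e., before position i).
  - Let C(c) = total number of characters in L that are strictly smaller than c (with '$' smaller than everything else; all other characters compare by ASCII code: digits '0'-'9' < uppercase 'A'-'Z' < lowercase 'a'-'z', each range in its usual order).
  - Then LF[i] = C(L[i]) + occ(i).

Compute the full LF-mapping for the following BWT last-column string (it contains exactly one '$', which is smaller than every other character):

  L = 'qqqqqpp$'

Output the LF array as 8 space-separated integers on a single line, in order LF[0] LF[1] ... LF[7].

Answer: 3 4 5 6 7 1 2 0

Derivation:
Char counts: '$':1, 'p':2, 'q':5
C (first-col start): C('$')=0, C('p')=1, C('q')=3
L[0]='q': occ=0, LF[0]=C('q')+0=3+0=3
L[1]='q': occ=1, LF[1]=C('q')+1=3+1=4
L[2]='q': occ=2, LF[2]=C('q')+2=3+2=5
L[3]='q': occ=3, LF[3]=C('q')+3=3+3=6
L[4]='q': occ=4, LF[4]=C('q')+4=3+4=7
L[5]='p': occ=0, LF[5]=C('p')+0=1+0=1
L[6]='p': occ=1, LF[6]=C('p')+1=1+1=2
L[7]='$': occ=0, LF[7]=C('$')+0=0+0=0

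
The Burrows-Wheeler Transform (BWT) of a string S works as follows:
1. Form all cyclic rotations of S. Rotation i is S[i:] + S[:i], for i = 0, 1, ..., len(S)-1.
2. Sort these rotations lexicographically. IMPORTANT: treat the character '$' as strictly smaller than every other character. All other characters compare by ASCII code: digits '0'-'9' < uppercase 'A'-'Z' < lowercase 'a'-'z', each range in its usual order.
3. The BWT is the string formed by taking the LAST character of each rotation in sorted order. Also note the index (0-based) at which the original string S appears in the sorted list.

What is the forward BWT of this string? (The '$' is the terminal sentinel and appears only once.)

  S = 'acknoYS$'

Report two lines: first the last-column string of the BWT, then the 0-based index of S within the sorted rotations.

Answer: SYo$ackn
3

Derivation:
All 8 rotations (rotation i = S[i:]+S[:i]):
  rot[0] = acknoYS$
  rot[1] = cknoYS$a
  rot[2] = knoYS$ac
  rot[3] = noYS$ack
  rot[4] = oYS$ackn
  rot[5] = YS$ackno
  rot[6] = S$acknoY
  rot[7] = $acknoYS
Sorted (with $ < everything):
  sorted[0] = $acknoYS  (last char: 'S')
  sorted[1] = S$acknoY  (last char: 'Y')
  sorted[2] = YS$ackno  (last char: 'o')
  sorted[3] = acknoYS$  (last char: '$')
  sorted[4] = cknoYS$a  (last char: 'a')
  sorted[5] = knoYS$ac  (last char: 'c')
  sorted[6] = noYS$ack  (last char: 'k')
  sorted[7] = oYS$ackn  (last char: 'n')
Last column: SYo$ackn
Original string S is at sorted index 3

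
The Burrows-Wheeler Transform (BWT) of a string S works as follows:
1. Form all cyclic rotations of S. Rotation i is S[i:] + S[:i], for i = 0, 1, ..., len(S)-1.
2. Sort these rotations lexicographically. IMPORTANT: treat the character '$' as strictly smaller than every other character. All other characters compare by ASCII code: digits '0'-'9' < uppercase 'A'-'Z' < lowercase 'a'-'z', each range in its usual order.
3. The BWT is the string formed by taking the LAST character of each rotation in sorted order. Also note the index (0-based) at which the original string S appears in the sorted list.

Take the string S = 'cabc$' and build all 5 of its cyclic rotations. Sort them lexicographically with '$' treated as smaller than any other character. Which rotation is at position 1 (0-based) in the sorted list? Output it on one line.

All 5 rotations (rotation i = S[i:]+S[:i]):
  rot[0] = cabc$
  rot[1] = abc$c
  rot[2] = bc$ca
  rot[3] = c$cab
  rot[4] = $cabc
Sorted (with $ < everything):
  sorted[0] = $cabc
  sorted[1] = abc$c
  sorted[2] = bc$ca
  sorted[3] = c$cab
  sorted[4] = cabc$
sorted[1] = abc$c

Answer: abc$c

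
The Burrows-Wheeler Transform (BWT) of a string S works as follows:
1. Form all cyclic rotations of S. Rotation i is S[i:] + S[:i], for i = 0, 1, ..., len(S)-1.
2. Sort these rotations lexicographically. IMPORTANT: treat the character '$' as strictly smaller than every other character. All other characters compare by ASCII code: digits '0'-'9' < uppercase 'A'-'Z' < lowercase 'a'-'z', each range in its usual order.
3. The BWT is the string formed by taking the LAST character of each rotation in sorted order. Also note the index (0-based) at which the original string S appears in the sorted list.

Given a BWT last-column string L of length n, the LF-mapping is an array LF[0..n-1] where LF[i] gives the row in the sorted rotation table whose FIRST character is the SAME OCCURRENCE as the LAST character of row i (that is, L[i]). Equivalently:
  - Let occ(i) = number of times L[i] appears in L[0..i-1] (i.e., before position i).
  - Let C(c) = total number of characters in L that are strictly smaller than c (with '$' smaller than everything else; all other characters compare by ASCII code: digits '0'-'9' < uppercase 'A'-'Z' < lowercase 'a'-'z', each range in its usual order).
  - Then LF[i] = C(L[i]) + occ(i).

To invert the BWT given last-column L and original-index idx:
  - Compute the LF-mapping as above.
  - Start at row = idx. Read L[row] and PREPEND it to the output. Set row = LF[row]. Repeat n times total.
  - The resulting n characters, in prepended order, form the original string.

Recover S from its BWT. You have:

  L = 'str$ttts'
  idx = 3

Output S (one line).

Answer: sttttrs$

Derivation:
LF mapping: 2 4 1 0 5 6 7 3
Walk LF starting at row 3, prepending L[row]:
  step 1: row=3, L[3]='$', prepend. Next row=LF[3]=0
  step 2: row=0, L[0]='s', prepend. Next row=LF[0]=2
  step 3: row=2, L[2]='r', prepend. Next row=LF[2]=1
  step 4: row=1, L[1]='t', prepend. Next row=LF[1]=4
  step 5: row=4, L[4]='t', prepend. Next row=LF[4]=5
  step 6: row=5, L[5]='t', prepend. Next row=LF[5]=6
  step 7: row=6, L[6]='t', prepend. Next row=LF[6]=7
  step 8: row=7, L[7]='s', prepend. Next row=LF[7]=3
Reversed output: sttttrs$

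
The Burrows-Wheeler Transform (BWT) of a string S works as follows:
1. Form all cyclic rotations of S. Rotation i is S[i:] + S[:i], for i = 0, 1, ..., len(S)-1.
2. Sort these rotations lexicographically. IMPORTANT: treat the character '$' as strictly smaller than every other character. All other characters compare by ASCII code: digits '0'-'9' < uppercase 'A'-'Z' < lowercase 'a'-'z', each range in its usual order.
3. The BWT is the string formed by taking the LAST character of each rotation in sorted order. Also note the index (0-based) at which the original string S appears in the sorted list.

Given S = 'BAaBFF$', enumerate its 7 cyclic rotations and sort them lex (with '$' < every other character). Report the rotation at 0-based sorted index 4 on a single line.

All 7 rotations (rotation i = S[i:]+S[:i]):
  rot[0] = BAaBFF$
  rot[1] = AaBFF$B
  rot[2] = aBFF$BA
  rot[3] = BFF$BAa
  rot[4] = FF$BAaB
  rot[5] = F$BAaBF
  rot[6] = $BAaBFF
Sorted (with $ < everything):
  sorted[0] = $BAaBFF
  sorted[1] = AaBFF$B
  sorted[2] = BAaBFF$
  sorted[3] = BFF$BAa
  sorted[4] = F$BAaBF
  sorted[5] = FF$BAaB
  sorted[6] = aBFF$BA
sorted[4] = F$BAaBF

Answer: F$BAaBF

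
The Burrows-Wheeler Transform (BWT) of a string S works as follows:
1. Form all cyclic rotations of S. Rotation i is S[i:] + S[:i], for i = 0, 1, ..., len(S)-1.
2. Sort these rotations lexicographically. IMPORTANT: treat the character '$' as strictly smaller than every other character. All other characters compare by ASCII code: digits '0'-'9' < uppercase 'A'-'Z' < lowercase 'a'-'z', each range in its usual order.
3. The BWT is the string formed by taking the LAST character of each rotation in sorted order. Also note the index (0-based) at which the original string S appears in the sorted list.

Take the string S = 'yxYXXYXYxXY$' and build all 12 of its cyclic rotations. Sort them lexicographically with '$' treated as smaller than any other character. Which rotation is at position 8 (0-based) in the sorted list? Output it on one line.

Answer: YxXY$yxYXXYX

Derivation:
All 12 rotations (rotation i = S[i:]+S[:i]):
  rot[0] = yxYXXYXYxXY$
  rot[1] = xYXXYXYxXY$y
  rot[2] = YXXYXYxXY$yx
  rot[3] = XXYXYxXY$yxY
  rot[4] = XYXYxXY$yxYX
  rot[5] = YXYxXY$yxYXX
  rot[6] = XYxXY$yxYXXY
  rot[7] = YxXY$yxYXXYX
  rot[8] = xXY$yxYXXYXY
  rot[9] = XY$yxYXXYXYx
  rot[10] = Y$yxYXXYXYxX
  rot[11] = $yxYXXYXYxXY
Sorted (with $ < everything):
  sorted[0] = $yxYXXYXYxXY
  sorted[1] = XXYXYxXY$yxY
  sorted[2] = XY$yxYXXYXYx
  sorted[3] = XYXYxXY$yxYX
  sorted[4] = XYxXY$yxYXXY
  sorted[5] = Y$yxYXXYXYxX
  sorted[6] = YXXYXYxXY$yx
  sorted[7] = YXYxXY$yxYXX
  sorted[8] = YxXY$yxYXXYX
  sorted[9] = xXY$yxYXXYXY
  sorted[10] = xYXXYXYxXY$y
  sorted[11] = yxYXXYXYxXY$
sorted[8] = YxXY$yxYXXYX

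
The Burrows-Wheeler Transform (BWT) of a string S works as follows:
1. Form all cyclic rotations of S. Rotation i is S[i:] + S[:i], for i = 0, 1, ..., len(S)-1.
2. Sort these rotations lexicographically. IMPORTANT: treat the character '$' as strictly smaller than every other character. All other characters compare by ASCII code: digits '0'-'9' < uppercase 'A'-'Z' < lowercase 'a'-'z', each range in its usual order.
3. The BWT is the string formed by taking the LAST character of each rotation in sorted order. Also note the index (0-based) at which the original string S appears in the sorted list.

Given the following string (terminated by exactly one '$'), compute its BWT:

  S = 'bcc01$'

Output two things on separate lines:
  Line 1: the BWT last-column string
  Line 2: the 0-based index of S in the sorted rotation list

Answer: 1c0$cb
3

Derivation:
All 6 rotations (rotation i = S[i:]+S[:i]):
  rot[0] = bcc01$
  rot[1] = cc01$b
  rot[2] = c01$bc
  rot[3] = 01$bcc
  rot[4] = 1$bcc0
  rot[5] = $bcc01
Sorted (with $ < everything):
  sorted[0] = $bcc01  (last char: '1')
  sorted[1] = 01$bcc  (last char: 'c')
  sorted[2] = 1$bcc0  (last char: '0')
  sorted[3] = bcc01$  (last char: '$')
  sorted[4] = c01$bc  (last char: 'c')
  sorted[5] = cc01$b  (last char: 'b')
Last column: 1c0$cb
Original string S is at sorted index 3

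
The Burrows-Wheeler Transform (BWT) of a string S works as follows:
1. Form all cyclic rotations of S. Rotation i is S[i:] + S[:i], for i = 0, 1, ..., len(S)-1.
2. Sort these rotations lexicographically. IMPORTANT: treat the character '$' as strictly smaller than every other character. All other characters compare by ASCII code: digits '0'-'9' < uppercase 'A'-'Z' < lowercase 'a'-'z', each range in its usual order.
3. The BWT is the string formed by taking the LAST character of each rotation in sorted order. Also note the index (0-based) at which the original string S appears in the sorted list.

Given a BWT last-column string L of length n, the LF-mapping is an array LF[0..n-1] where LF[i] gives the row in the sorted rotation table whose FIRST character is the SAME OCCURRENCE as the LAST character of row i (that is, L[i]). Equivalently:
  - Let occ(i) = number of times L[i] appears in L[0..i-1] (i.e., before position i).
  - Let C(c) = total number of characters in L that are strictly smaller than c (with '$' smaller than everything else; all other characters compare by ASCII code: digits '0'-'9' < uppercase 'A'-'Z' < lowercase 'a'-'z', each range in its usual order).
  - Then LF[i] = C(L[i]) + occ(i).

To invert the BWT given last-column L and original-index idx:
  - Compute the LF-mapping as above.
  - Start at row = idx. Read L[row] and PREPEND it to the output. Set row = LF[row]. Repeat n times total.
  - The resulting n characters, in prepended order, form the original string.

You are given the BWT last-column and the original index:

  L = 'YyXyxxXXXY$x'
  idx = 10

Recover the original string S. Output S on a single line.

LF mapping: 5 10 1 11 7 8 2 3 4 6 0 9
Walk LF starting at row 10, prepending L[row]:
  step 1: row=10, L[10]='$', prepend. Next row=LF[10]=0
  step 2: row=0, L[0]='Y', prepend. Next row=LF[0]=5
  step 3: row=5, L[5]='x', prepend. Next row=LF[5]=8
  step 4: row=8, L[8]='X', prepend. Next row=LF[8]=4
  step 5: row=4, L[4]='x', prepend. Next row=LF[4]=7
  step 6: row=7, L[7]='X', prepend. Next row=LF[7]=3
  step 7: row=3, L[3]='y', prepend. Next row=LF[3]=11
  step 8: row=11, L[11]='x', prepend. Next row=LF[11]=9
  step 9: row=9, L[9]='Y', prepend. Next row=LF[9]=6
  step 10: row=6, L[6]='X', prepend. Next row=LF[6]=2
  step 11: row=2, L[2]='X', prepend. Next row=LF[2]=1
  step 12: row=1, L[1]='y', prepend. Next row=LF[1]=10
Reversed output: yXXYxyXxXxY$

Answer: yXXYxyXxXxY$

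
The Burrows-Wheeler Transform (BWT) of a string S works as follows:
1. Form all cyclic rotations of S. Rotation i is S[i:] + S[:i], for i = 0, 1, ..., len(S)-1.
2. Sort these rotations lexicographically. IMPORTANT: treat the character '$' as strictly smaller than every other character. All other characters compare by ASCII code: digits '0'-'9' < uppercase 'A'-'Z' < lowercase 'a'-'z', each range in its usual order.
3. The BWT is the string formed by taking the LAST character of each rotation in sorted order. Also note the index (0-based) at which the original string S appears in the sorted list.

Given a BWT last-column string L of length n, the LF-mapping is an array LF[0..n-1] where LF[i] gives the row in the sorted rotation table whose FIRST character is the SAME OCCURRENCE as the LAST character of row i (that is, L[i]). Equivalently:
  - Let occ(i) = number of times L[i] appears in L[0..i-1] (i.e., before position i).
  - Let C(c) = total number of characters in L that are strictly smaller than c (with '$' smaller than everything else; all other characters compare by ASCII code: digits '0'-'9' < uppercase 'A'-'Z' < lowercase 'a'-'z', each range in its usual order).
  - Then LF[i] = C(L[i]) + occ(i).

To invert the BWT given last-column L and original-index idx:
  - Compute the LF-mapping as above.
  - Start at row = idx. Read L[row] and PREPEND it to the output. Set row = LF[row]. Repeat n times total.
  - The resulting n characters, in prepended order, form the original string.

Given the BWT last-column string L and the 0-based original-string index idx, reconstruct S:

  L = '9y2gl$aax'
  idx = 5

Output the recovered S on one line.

Answer: galaxy29$

Derivation:
LF mapping: 2 8 1 5 6 0 3 4 7
Walk LF starting at row 5, prepending L[row]:
  step 1: row=5, L[5]='$', prepend. Next row=LF[5]=0
  step 2: row=0, L[0]='9', prepend. Next row=LF[0]=2
  step 3: row=2, L[2]='2', prepend. Next row=LF[2]=1
  step 4: row=1, L[1]='y', prepend. Next row=LF[1]=8
  step 5: row=8, L[8]='x', prepend. Next row=LF[8]=7
  step 6: row=7, L[7]='a', prepend. Next row=LF[7]=4
  step 7: row=4, L[4]='l', prepend. Next row=LF[4]=6
  step 8: row=6, L[6]='a', prepend. Next row=LF[6]=3
  step 9: row=3, L[3]='g', prepend. Next row=LF[3]=5
Reversed output: galaxy29$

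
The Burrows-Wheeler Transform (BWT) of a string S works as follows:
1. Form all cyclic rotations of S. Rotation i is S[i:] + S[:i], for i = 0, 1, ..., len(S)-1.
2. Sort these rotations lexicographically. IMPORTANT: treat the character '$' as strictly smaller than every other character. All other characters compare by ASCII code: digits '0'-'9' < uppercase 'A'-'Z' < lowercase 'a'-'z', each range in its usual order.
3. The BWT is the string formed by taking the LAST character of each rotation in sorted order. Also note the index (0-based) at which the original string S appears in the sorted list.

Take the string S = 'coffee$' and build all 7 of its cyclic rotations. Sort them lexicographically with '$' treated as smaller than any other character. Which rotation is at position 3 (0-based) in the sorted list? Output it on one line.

Answer: ee$coff

Derivation:
All 7 rotations (rotation i = S[i:]+S[:i]):
  rot[0] = coffee$
  rot[1] = offee$c
  rot[2] = ffee$co
  rot[3] = fee$cof
  rot[4] = ee$coff
  rot[5] = e$coffe
  rot[6] = $coffee
Sorted (with $ < everything):
  sorted[0] = $coffee
  sorted[1] = coffee$
  sorted[2] = e$coffe
  sorted[3] = ee$coff
  sorted[4] = fee$cof
  sorted[5] = ffee$co
  sorted[6] = offee$c
sorted[3] = ee$coff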